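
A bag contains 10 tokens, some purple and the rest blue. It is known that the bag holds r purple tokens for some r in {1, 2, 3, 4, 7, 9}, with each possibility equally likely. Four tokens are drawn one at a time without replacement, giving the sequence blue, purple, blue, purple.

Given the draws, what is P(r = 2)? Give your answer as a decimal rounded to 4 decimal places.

0.1148

The likelihood of the observed sequence under each hypothesis: P(data | r = 1) = (9/10)(1/9)(8/8)(0/7) = 0; P(data | r = 2) = (8/10)(2/9)(7/8)(1/7) = 0.022222; P(data | r = 3) = (7/10)(3/9)(6/8)(2/7) = 0.05; P(data | r = 4) = (6/10)(4/9)(5/8)(3/7) = 0.071429; P(data | r = 7) = (3/10)(7/9)(2/8)(6/7) = 0.05; P(data | r = 9) = (1/10)(9/9)(0/8) = 0.
Multiplying each by its prior: 1/6 · 0 = 0, 1/6 · 0.022222 = 0.0037037, 1/6 · 0.05 = 0.0083333, 1/6 · 0.071429 = 0.011905, 1/6 · 0.05 = 0.0083333, 1/6 · 0 = 0; summing to 0.032275.
Therefore the posterior P(r = 2 | data) = (0.0037037) / (0.032275) = 0.11475.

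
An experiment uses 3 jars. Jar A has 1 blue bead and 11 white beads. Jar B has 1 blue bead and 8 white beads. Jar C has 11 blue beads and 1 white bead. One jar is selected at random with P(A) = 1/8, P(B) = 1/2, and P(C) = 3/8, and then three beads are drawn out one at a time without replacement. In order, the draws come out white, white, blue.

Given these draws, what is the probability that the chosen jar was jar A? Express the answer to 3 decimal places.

The likelihood of the observed sequence under each hypothesis: P(data | jar A) = (11/12)(10/11)(1/10) = 1/12; P(data | jar B) = (8/9)(7/8)(1/7) = 1/9; P(data | jar C) = (1/12)(0/11) = 0.
Weighting by the prior gives 1/8 · 1/12 = 1/96, 1/2 · 1/9 = 1/18, 3/8 · 0 = 0; summing to 19/288.
Therefore the posterior P(jar A | data) = (1/96) / (19/288) = 3/19.

0.158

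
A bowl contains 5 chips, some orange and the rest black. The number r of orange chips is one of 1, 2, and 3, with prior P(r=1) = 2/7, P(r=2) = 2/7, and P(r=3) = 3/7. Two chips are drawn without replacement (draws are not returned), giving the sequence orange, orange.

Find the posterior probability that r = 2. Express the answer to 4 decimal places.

Under each hypothesis, the probability of the observed sequence is: P(data | r = 1) = (1/5)(0/4) = 0; P(data | r = 2) = (2/5)(1/4) = 1/10; P(data | r = 3) = (3/5)(2/4) = 3/10.
Multiplying each by its prior: 2/7 · 0 = 0, 2/7 · 1/10 = 1/35, 3/7 · 3/10 = 9/70; summing to 11/70.
Hence P(r = 2 | data) = (1/35) / (11/70) = 2/11.

0.1818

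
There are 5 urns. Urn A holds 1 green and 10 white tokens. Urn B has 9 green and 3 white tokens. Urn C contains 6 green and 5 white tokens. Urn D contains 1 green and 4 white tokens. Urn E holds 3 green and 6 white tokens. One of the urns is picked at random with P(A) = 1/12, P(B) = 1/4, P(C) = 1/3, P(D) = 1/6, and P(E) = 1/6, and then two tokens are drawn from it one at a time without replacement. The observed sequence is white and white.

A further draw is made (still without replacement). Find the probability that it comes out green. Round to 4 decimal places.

0.3918

Under each hypothesis, the probability of the observed sequence is: P(data | urn A) = (10/11)(9/10) = 0.81818; P(data | urn B) = (3/12)(2/11) = 0.045455; P(data | urn C) = (5/11)(4/10) = 0.18182; P(data | urn D) = (4/5)(3/4) = 0.6; P(data | urn E) = (6/9)(5/8) = 0.41667.
The prior-weighted likelihoods are 1/12 · 0.81818 = 0.068182, 1/4 · 0.045455 = 0.011364, 1/3 · 0.18182 = 0.060606, 1/6 · 0.6 = 0.1, 1/6 · 0.41667 = 0.069444; summing to 0.3096.
The posterior is then P(urn A | data) = 0.22023, P(urn B | data) = 0.036705, P(urn C | data) = 0.19576, P(urn D | data) = 0.323, P(urn E | data) = 0.22431.
Averaging over the posterior, P(green next | data) = (1/9)(0.22023) + (9/10)(0.036705) + (2/3)(0.19576) + (1/3)(0.323) + (3/7)(0.22431) = 0.39181.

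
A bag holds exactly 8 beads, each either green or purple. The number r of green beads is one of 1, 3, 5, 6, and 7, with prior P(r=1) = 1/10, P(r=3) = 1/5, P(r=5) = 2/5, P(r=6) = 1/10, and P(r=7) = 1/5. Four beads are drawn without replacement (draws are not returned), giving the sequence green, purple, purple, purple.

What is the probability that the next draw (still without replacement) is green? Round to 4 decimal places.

0.4348

Compute the likelihood of the observed sequence for each case: P(data | r = 1) = (1/8)(7/7)(6/6)(5/5) = 1/8; P(data | r = 3) = (3/8)(5/7)(4/6)(3/5) = 3/28; P(data | r = 5) = (5/8)(3/7)(2/6)(1/5) = 1/56; P(data | r = 6) = (6/8)(2/7)(1/6)(0/5) = 0; P(data | r = 7) = (7/8)(1/7)(0/6) = 0.
Multiplying each by its prior: 1/10 · 1/8 = 1/80, 1/5 · 3/28 = 3/140, 2/5 · 1/56 = 1/140, 1/10 · 0 = 0, 1/5 · 0 = 0; these sum to 23/560.
The posterior is then P(r = 1 | data) = 7/23, P(r = 3 | data) = 12/23, P(r = 5 | data) = 4/23, P(r = 6 | data) = 0, P(r = 7 | data) = 0.
Averaging over the posterior, P(green next | data) = (0)(7/23) + (1/2)(12/23) + (1)(4/23) = 10/23.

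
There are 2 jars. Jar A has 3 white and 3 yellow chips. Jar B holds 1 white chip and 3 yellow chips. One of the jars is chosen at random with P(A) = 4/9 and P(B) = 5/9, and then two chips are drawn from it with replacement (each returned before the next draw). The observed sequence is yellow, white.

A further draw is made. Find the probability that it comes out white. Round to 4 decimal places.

The likelihood of the observed sequence under each hypothesis: P(data | jar A) = (3/6)(3/6) = 1/4; P(data | jar B) = (3/4)(1/4) = 3/16.
Multiplying each by its prior: 4/9 · 1/4 = 1/9, 5/9 · 3/16 = 5/48; summing to 31/144.
Dividing through by the total gives posterior P(jar A | data) = 16/31, P(jar B | data) = 15/31.
So P(white next | data) = Σ P(white next | H) P(H | data) = (1/2)(16/31) + (1/4)(15/31) = 47/124.

0.3790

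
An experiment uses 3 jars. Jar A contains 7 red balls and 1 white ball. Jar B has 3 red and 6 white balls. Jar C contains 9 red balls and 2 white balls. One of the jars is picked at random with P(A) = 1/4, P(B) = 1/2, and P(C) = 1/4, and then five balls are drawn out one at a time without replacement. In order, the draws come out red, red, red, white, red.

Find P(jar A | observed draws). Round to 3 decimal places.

Compute the likelihood of the observed sequence for each case: P(data | jar A) = (7/8)(6/7)(5/6)(1/5)(4/4) = 0.125; P(data | jar B) = (3/9)(2/8)(1/7)(6/6)(0/5) = 0; P(data | jar C) = (9/11)(8/10)(7/9)(2/8)(6/7) = 0.10909.
The prior-weighted likelihoods are 1/4 · 0.125 = 0.03125, 1/2 · 0 = 0, 1/4 · 0.10909 = 0.027273; with total 0.058523.
Hence P(jar A | data) = (0.03125) / (0.058523) = 0.53398.

0.534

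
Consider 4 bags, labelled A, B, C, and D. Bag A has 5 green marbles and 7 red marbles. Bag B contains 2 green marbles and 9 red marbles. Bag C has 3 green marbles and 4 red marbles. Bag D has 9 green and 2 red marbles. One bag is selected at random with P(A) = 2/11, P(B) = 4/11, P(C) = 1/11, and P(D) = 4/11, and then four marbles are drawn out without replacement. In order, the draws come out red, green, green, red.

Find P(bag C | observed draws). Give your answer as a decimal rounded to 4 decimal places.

Compute the likelihood of the observed sequence for each case: P(data | bag A) = (7/12)(5/11)(4/10)(6/9) = 0.070707; P(data | bag B) = (9/11)(2/10)(1/9)(8/8) = 0.018182; P(data | bag C) = (4/7)(3/6)(2/5)(3/4) = 0.085714; P(data | bag D) = (2/11)(9/10)(8/9)(1/8) = 0.018182.
The prior-weighted likelihoods are 2/11 · 0.070707 = 0.012856, 4/11 · 0.018182 = 0.0066116, 1/11 · 0.085714 = 0.0077922, 4/11 · 0.018182 = 0.0066116; these sum to 0.033871.
Therefore the posterior P(bag C | data) = (0.0077922) / (0.033871) = 0.23005.

0.2301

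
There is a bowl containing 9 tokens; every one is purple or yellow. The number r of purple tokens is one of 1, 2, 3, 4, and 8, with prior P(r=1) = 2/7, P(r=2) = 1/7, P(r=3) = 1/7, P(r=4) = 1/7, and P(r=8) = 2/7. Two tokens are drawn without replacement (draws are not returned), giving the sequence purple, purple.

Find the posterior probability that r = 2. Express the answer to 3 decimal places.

0.015

Under each hypothesis, the probability of the observed sequence is: P(data | r = 1) = (1/9)(0/8) = 0; P(data | r = 2) = (2/9)(1/8) = 1/36; P(data | r = 3) = (3/9)(2/8) = 1/12; P(data | r = 4) = (4/9)(3/8) = 1/6; P(data | r = 8) = (8/9)(7/8) = 7/9.
Weighting by the prior gives 2/7 · 0 = 0, 1/7 · 1/36 = 1/252, 1/7 · 1/12 = 1/84, 1/7 · 1/6 = 1/42, 2/7 · 7/9 = 2/9; these sum to 11/42.
By Bayes' rule, P(r = 2 | data) = (1/252) / (11/42) = 1/66.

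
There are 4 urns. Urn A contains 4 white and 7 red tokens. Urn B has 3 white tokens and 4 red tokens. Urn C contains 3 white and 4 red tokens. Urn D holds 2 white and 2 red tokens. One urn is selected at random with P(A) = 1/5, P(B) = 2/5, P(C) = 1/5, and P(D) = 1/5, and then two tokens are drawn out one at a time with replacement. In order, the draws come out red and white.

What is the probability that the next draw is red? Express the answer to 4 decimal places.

0.5691

For each hypothesis, P(data | H) works out to: P(data | urn A) = (7/11)(4/11) = 0.2314; P(data | urn B) = (4/7)(3/7) = 0.2449; P(data | urn C) = (4/7)(3/7) = 0.2449; P(data | urn D) = (2/4)(2/4) = 0.25.
The prior-weighted likelihoods are 1/5 · 0.2314 = 0.046281, 2/5 · 0.2449 = 0.097959, 1/5 · 0.2449 = 0.04898, 1/5 · 0.25 = 0.05; with total 0.24322.
The posterior is then P(urn A | data) = 0.19028, P(urn B | data) = 0.40276, P(urn C | data) = 0.20138, P(urn D | data) = 0.20558.
The predictive probability is P(red next | data) = (7/11)(0.19028) + (4/7)(0.40276) + (4/7)(0.20138) + (1/2)(0.20558) = 0.5691.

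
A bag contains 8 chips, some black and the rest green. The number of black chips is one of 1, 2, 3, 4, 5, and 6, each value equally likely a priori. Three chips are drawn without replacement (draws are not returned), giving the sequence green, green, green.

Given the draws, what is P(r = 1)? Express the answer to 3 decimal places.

0.500

Under each hypothesis, the probability of the observed sequence is: P(data | r = 1) = (7/8)(6/7)(5/6) = 5/8; P(data | r = 2) = (6/8)(5/7)(4/6) = 5/14; P(data | r = 3) = (5/8)(4/7)(3/6) = 5/28; P(data | r = 4) = (4/8)(3/7)(2/6) = 1/14; P(data | r = 5) = (3/8)(2/7)(1/6) = 1/56; P(data | r = 6) = (2/8)(1/7)(0/6) = 0.
Weighting by the prior gives 1/6 · 5/8 = 5/48, 1/6 · 5/14 = 5/84, 1/6 · 5/28 = 5/168, 1/6 · 1/14 = 1/84, 1/6 · 1/56 = 1/336, 1/6 · 0 = 0; with total 5/24.
By Bayes' rule, P(r = 1 | data) = (5/48) / (5/24) = 1/2.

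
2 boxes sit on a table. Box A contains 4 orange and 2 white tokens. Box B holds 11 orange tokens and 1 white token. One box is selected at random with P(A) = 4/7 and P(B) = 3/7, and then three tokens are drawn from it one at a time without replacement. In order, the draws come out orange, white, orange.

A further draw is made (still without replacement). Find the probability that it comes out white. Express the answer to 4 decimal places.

0.2540

For each hypothesis, P(data | H) works out to: P(data | box A) = (4/6)(2/5)(3/4) = 1/5; P(data | box B) = (11/12)(1/11)(10/10) = 1/12.
Weighting by the prior gives 4/7 · 1/5 = 4/35, 3/7 · 1/12 = 1/28; these sum to 3/20.
Dividing through by the total gives posterior P(box A | data) = 16/21, P(box B | data) = 5/21.
The predictive probability is P(white next | data) = (1/3)(16/21) + (0)(5/21) = 16/63.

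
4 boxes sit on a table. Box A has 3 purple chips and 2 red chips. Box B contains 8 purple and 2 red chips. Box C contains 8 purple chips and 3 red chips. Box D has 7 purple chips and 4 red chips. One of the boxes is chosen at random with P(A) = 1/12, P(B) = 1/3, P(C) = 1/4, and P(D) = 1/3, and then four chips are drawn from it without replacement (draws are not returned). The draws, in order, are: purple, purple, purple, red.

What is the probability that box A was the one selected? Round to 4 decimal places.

Under each hypothesis, the probability of the observed sequence is: P(data | box A) = (3/5)(2/4)(1/3)(2/2) = 1/10; P(data | box B) = (8/10)(7/9)(6/8)(2/7) = 2/15; P(data | box C) = (8/11)(7/10)(6/9)(3/8) = 7/55; P(data | box D) = (7/11)(6/10)(5/9)(4/8) = 7/66.
Multiplying each by its prior: 1/12 · 1/10 = 1/120, 1/3 · 2/15 = 2/45, 1/4 · 7/55 = 7/220, 1/3 · 7/66 = 7/198; these sum to 95/792.
So P(box A | data) = (1/120) / (95/792) = 33/475.

0.0695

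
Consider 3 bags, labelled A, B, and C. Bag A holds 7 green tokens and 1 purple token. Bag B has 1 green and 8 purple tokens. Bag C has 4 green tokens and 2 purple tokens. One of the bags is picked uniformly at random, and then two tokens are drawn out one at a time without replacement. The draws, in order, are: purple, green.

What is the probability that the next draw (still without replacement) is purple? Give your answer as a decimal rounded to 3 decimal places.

0.354

Under each hypothesis, the probability of the observed sequence is: P(data | bag A) = (1/8)(7/7) = 0.125; P(data | bag B) = (8/9)(1/8) = 0.11111; P(data | bag C) = (2/6)(4/5) = 0.26667.
Multiplying each by its prior: 1/3 · 0.125 = 0.041667, 1/3 · 0.11111 = 0.037037, 1/3 · 0.26667 = 0.088889; with total 0.16759.
The posterior is then P(bag A | data) = 0.24862, P(bag B | data) = 0.22099, P(bag C | data) = 0.53039.
The predictive probability is P(purple next | data) = (0)(0.24862) + (1)(0.22099) + (1/4)(0.53039) = 0.35359.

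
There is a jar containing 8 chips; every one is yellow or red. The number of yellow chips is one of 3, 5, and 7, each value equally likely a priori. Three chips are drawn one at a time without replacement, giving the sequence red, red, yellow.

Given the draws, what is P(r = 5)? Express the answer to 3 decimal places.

0.333

Compute the likelihood of the observed sequence for each case: P(data | r = 3) = (5/8)(4/7)(3/6) = 5/28; P(data | r = 5) = (3/8)(2/7)(5/6) = 5/56; P(data | r = 7) = (1/8)(0/7) = 0.
Weighting by the prior gives 1/3 · 5/28 = 5/84, 1/3 · 5/56 = 5/168, 1/3 · 0 = 0; with total 5/56.
Therefore the posterior P(r = 5 | data) = (5/168) / (5/56) = 1/3.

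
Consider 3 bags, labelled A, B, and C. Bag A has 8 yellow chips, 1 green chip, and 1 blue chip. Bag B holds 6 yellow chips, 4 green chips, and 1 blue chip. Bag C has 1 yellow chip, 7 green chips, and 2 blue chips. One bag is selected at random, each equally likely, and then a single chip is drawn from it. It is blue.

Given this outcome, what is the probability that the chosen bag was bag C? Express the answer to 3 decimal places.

0.512

The likelihood of this draw under each hypothesis: P(data | bag A) = (1/10) = 1/10; P(data | bag B) = (1/11) = 1/11; P(data | bag C) = (2/10) = 1/5.
Weighting by the prior gives 1/3 · 1/10 = 1/30, 1/3 · 1/11 = 1/33, 1/3 · 1/5 = 1/15; these sum to 43/330.
By Bayes' rule, P(bag C | data) = (1/15) / (43/330) = 22/43.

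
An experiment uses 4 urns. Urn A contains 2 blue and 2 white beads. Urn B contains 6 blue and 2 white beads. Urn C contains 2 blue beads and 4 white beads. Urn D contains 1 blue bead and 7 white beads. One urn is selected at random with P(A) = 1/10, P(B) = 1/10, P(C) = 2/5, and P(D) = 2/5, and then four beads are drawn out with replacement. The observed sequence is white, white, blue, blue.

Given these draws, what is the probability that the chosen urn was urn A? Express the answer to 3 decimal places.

The likelihood of the observed sequence under each hypothesis: P(data | urn A) = (2/4)(2/4)(2/4)(2/4) = 0.0625; P(data | urn B) = (2/8)(2/8)(6/8)(6/8) = 0.035156; P(data | urn C) = (4/6)(4/6)(2/6)(2/6) = 0.049383; P(data | urn D) = (7/8)(7/8)(1/8)(1/8) = 0.011963.
Weighting by the prior gives 1/10 · 0.0625 = 0.00625, 1/10 · 0.035156 = 0.0035156, 2/5 · 0.049383 = 0.019753, 2/5 · 0.011963 = 0.0047852; with total 0.034304.
So P(urn A | data) = (0.00625) / (0.034304) = 0.1822.

0.182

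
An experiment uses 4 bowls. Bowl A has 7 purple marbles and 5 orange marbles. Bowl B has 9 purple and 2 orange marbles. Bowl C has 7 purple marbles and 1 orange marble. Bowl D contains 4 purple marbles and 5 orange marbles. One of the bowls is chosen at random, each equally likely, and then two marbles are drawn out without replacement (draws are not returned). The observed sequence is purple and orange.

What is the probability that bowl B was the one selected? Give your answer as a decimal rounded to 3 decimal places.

0.197

The likelihood of the observed sequence under each hypothesis: P(data | bowl A) = (7/12)(5/11) = 0.26515; P(data | bowl B) = (9/11)(2/10) = 0.16364; P(data | bowl C) = (7/8)(1/7) = 0.125; P(data | bowl D) = (4/9)(5/8) = 0.27778.
The prior-weighted likelihoods are 1/4 · 0.26515 = 0.066288, 1/4 · 0.16364 = 0.040909, 1/4 · 0.125 = 0.03125, 1/4 · 0.27778 = 0.069444; with total 0.20789.
Hence P(bowl B | data) = (0.040909) / (0.20789) = 0.19678.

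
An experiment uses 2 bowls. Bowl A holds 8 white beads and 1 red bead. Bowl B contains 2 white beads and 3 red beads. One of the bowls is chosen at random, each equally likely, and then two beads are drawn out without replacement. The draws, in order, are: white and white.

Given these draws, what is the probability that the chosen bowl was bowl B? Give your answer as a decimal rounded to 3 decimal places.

0.114

Under each hypothesis, the probability of the observed sequence is: P(data | bowl A) = (8/9)(7/8) = 7/9; P(data | bowl B) = (2/5)(1/4) = 1/10.
Multiplying each by its prior: 1/2 · 7/9 = 7/18, 1/2 · 1/10 = 1/20; summing to 79/180.
By Bayes' rule, P(bowl B | data) = (1/20) / (79/180) = 9/79.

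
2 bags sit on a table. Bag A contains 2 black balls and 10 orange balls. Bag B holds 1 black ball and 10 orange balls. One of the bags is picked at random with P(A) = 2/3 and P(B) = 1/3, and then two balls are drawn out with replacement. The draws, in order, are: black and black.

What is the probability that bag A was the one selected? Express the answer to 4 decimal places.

Under each hypothesis, the probability of the observed sequence is: P(data | bag A) = (2/12)(2/12) = 0.027778; P(data | bag B) = (1/11)(1/11) = 0.0082645.
Weighting by the prior gives 2/3 · 0.027778 = 0.018519, 1/3 · 0.0082645 = 0.0027548; these sum to 0.021273.
By Bayes' rule, P(bag A | data) = (0.018519) / (0.021273) = 0.8705.

0.8705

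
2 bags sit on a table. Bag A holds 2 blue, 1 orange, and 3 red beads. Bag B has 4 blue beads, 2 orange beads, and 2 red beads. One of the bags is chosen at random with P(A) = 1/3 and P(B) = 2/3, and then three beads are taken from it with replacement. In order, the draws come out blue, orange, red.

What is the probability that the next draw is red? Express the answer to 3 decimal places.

0.327

Compute the likelihood of the observed sequence for each case: P(data | bag A) = (2/6)(1/6)(3/6) = 1/36; P(data | bag B) = (4/8)(2/8)(2/8) = 1/32.
The prior-weighted likelihoods are 1/3 · 1/36 = 1/108, 2/3 · 1/32 = 1/48; with total 13/432.
Normalising, the posterior is P(bag A | data) = 4/13, P(bag B | data) = 9/13.
Averaging over the posterior, P(red next | data) = (1/2)(4/13) + (1/4)(9/13) = 17/52.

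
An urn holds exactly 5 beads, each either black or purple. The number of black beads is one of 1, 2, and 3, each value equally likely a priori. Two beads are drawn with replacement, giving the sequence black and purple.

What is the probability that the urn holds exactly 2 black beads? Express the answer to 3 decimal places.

The likelihood of the observed sequence under each hypothesis: P(data | r = 1) = (1/5)(4/5) = 4/25; P(data | r = 2) = (2/5)(3/5) = 6/25; P(data | r = 3) = (3/5)(2/5) = 6/25.
The prior-weighted likelihoods are 1/3 · 4/25 = 4/75, 1/3 · 6/25 = 2/25, 1/3 · 6/25 = 2/25; summing to 16/75.
So P(r = 2 | data) = (2/25) / (16/75) = 3/8.

0.375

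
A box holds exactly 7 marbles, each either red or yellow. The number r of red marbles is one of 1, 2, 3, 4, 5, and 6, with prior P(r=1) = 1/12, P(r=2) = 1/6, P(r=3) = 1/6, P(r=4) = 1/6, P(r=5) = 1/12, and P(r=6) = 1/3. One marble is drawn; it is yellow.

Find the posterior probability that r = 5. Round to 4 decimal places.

Compute the likelihood of this draw for each case: P(data | r = 1) = (6/7) = 6/7; P(data | r = 2) = (5/7) = 5/7; P(data | r = 3) = (4/7) = 4/7; P(data | r = 4) = (3/7) = 3/7; P(data | r = 5) = (2/7) = 2/7; P(data | r = 6) = (1/7) = 1/7.
The prior-weighted likelihoods are 1/12 · 6/7 = 1/14, 1/6 · 5/7 = 5/42, 1/6 · 4/7 = 2/21, 1/6 · 3/7 = 1/14, 1/12 · 2/7 = 1/42, 1/3 · 1/7 = 1/21; summing to 3/7.
Therefore the posterior P(r = 5 | data) = (1/42) / (3/7) = 1/18.

0.0556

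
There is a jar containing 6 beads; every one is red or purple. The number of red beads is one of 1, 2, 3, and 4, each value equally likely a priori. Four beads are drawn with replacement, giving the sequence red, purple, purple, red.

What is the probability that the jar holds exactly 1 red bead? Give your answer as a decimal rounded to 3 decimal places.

For each hypothesis, P(data | H) works out to: P(data | r = 1) = (1/6)(5/6)(5/6)(1/6) = 0.01929; P(data | r = 2) = (2/6)(4/6)(4/6)(2/6) = 0.049383; P(data | r = 3) = (3/6)(3/6)(3/6)(3/6) = 0.0625; P(data | r = 4) = (4/6)(2/6)(2/6)(4/6) = 0.049383.
Weighting by the prior gives 1/4 · 0.01929 = 0.0048225, 1/4 · 0.049383 = 0.012346, 1/4 · 0.0625 = 0.015625, 1/4 · 0.049383 = 0.012346; summing to 0.045139.
Therefore the posterior P(r = 1 | data) = (0.0048225) / (0.045139) = 0.10684.

0.107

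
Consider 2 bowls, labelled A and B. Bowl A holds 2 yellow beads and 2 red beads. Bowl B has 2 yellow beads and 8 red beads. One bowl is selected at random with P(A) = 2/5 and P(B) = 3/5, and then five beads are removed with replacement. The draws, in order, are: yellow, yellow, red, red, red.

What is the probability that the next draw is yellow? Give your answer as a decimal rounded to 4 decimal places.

The likelihood of the observed sequence under each hypothesis: P(data | bowl A) = (2/4)(2/4)(2/4)(2/4)(2/4) = 0.03125; P(data | bowl B) = (2/10)(2/10)(8/10)(8/10)(8/10) = 0.02048.
Weighting by the prior gives 2/5 · 0.03125 = 0.0125, 3/5 · 0.02048 = 0.012288; with total 0.024788.
The posterior is then P(bowl A | data) = 0.50428, P(bowl B | data) = 0.49572.
So P(yellow next | data) = Σ P(yellow next | H) P(H | data) = (1/2)(0.50428) + (1/5)(0.49572) = 0.35128.

0.3513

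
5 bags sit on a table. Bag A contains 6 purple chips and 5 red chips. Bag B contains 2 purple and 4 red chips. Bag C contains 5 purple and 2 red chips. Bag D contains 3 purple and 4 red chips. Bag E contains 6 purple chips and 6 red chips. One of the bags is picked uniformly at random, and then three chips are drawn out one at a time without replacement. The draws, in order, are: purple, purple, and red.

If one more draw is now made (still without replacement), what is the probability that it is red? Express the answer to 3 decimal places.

For each hypothesis, P(data | H) works out to: P(data | bag A) = (6/11)(5/10)(5/9) = 0.15152; P(data | bag B) = (2/6)(1/5)(4/4) = 0.066667; P(data | bag C) = (5/7)(4/6)(2/5) = 0.19048; P(data | bag D) = (3/7)(2/6)(4/5) = 0.11429; P(data | bag E) = (6/12)(5/11)(6/10) = 0.13636.
Multiplying each by its prior: 1/5 · 0.15152 = 0.030303, 1/5 · 0.066667 = 0.013333, 1/5 · 0.19048 = 0.038095, 1/5 · 0.11429 = 0.022857, 1/5 · 0.13636 = 0.027273; with total 0.13186.
The posterior is then P(bag A | data) = 0.22981, P(bag B | data) = 0.10112, P(bag C | data) = 0.2889, P(bag D | data) = 0.17334, P(bag E | data) = 0.20683.
Averaging over the posterior, P(red next | data) = (1/2)(0.22981) + (1)(0.10112) + (1/4)(0.2889) + (3/4)(0.17334) + (5/9)(0.20683) = 0.53316.

0.533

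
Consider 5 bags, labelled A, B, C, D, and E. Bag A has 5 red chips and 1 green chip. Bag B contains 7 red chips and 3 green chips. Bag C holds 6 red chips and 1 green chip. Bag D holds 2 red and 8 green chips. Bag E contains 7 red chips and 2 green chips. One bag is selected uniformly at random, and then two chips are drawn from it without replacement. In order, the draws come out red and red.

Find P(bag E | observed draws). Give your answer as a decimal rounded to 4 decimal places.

0.2378

Under each hypothesis, the probability of the observed sequence is: P(data | bag A) = (5/6)(4/5) = 0.66667; P(data | bag B) = (7/10)(6/9) = 0.46667; P(data | bag C) = (6/7)(5/6) = 0.71429; P(data | bag D) = (2/10)(1/9) = 0.022222; P(data | bag E) = (7/9)(6/8) = 0.58333.
Weighting by the prior gives 1/5 · 0.66667 = 0.13333, 1/5 · 0.46667 = 0.093333, 1/5 · 0.71429 = 0.14286, 1/5 · 0.022222 = 0.0044444, 1/5 · 0.58333 = 0.11667; summing to 0.49063.
Hence P(bag E | data) = (0.11667) / (0.49063) = 0.23779.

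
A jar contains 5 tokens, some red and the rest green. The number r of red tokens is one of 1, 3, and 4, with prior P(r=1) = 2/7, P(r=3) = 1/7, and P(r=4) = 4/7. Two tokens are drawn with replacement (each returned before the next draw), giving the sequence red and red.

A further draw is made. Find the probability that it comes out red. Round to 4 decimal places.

0.7600

Under each hypothesis, the probability of the observed sequence is: P(data | r = 1) = (1/5)(1/5) = 1/25; P(data | r = 3) = (3/5)(3/5) = 9/25; P(data | r = 4) = (4/5)(4/5) = 16/25.
The prior-weighted likelihoods are 2/7 · 1/25 = 2/175, 1/7 · 9/25 = 9/175, 4/7 · 16/25 = 64/175; summing to 3/7.
The posterior is then P(r = 1 | data) = 2/75, P(r = 3 | data) = 3/25, P(r = 4 | data) = 64/75.
Averaging over the posterior, P(red next | data) = (1/5)(2/75) + (3/5)(3/25) + (4/5)(64/75) = 19/25.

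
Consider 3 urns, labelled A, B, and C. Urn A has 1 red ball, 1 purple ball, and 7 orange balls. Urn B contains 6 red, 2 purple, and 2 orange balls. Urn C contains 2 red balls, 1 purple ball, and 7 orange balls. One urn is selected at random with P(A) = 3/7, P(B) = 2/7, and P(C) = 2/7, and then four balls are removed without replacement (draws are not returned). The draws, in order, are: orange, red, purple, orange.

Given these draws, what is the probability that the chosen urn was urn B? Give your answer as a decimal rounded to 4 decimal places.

Compute the likelihood of the observed sequence for each case: P(data | urn A) = (7/9)(1/8)(1/7)(6/6) = 0.013889; P(data | urn B) = (2/10)(6/9)(2/8)(1/7) = 0.0047619; P(data | urn C) = (7/10)(2/9)(1/8)(6/7) = 0.016667.
Weighting by the prior gives 3/7 · 0.013889 = 0.0059524, 2/7 · 0.0047619 = 0.0013605, 2/7 · 0.016667 = 0.0047619; these sum to 0.012075.
Hence P(urn B | data) = (0.0013605) / (0.012075) = 0.11268.

0.1127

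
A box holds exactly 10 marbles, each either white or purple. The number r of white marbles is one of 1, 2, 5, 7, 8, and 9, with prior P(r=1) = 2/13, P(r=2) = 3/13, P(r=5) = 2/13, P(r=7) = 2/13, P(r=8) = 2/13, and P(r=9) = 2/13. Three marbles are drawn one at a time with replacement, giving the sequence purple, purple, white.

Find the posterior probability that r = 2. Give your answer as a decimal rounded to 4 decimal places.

The likelihood of the observed sequence under each hypothesis: P(data | r = 1) = (9/10)(9/10)(1/10) = 0.081; P(data | r = 2) = (8/10)(8/10)(2/10) = 0.128; P(data | r = 5) = (5/10)(5/10)(5/10) = 0.125; P(data | r = 7) = (3/10)(3/10)(7/10) = 0.063; P(data | r = 8) = (2/10)(2/10)(8/10) = 0.032; P(data | r = 9) = (1/10)(1/10)(9/10) = 0.009.
Multiplying each by its prior: 2/13 · 0.081 = 0.012462, 3/13 · 0.128 = 0.029538, 2/13 · 0.125 = 0.019231, 2/13 · 0.063 = 0.0096923, 2/13 · 0.032 = 0.0049231, 2/13 · 0.009 = 0.0013846; with total 0.077231.
Therefore the posterior P(r = 2 | data) = (0.029538) / (0.077231) = 0.38247.

0.3825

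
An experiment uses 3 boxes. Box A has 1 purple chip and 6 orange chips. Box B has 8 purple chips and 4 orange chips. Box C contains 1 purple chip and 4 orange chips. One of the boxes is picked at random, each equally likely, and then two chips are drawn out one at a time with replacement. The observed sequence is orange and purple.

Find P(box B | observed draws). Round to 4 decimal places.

The likelihood of the observed sequence under each hypothesis: P(data | box A) = (6/7)(1/7) = 0.12245; P(data | box B) = (4/12)(8/12) = 0.22222; P(data | box C) = (4/5)(1/5) = 0.16.
The prior-weighted likelihoods are 1/3 · 0.12245 = 0.040816, 1/3 · 0.22222 = 0.074074, 1/3 · 0.16 = 0.053333; with total 0.16822.
By Bayes' rule, P(box B | data) = (0.074074) / (0.16822) = 0.44033.

0.4403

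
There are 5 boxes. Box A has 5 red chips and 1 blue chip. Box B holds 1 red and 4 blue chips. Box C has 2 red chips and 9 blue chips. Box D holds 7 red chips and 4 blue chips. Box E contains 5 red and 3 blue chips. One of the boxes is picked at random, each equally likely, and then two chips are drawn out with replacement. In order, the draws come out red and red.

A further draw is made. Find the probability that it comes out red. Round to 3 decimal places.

0.700

For each hypothesis, P(data | H) works out to: P(data | box A) = (5/6)(5/6) = 0.69444; P(data | box B) = (1/5)(1/5) = 0.04; P(data | box C) = (2/11)(2/11) = 0.033058; P(data | box D) = (7/11)(7/11) = 0.40496; P(data | box E) = (5/8)(5/8) = 0.39062.
Weighting by the prior gives 1/5 · 0.69444 = 0.13889, 1/5 · 0.04 = 0.008, 1/5 · 0.033058 = 0.0066116, 1/5 · 0.40496 = 0.080992, 1/5 · 0.39062 = 0.078125; summing to 0.31262.
Normalising, the posterior is P(box A | data) = 0.44428, P(box B | data) = 0.02559, P(box C | data) = 0.021149, P(box D | data) = 0.25908, P(box E | data) = 0.24991.
Averaging over the posterior, P(red next | data) = (5/6)(0.44428) + (1/5)(0.02559) + (2/11)(0.021149) + (7/11)(0.25908) + (5/8)(0.24991) = 0.70025.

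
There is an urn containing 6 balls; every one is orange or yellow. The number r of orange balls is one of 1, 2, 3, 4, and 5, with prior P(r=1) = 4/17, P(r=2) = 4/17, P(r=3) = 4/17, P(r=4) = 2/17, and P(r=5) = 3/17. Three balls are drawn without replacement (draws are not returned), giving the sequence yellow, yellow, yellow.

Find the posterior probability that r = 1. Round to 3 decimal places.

The likelihood of the observed sequence under each hypothesis: P(data | r = 1) = (5/6)(4/5)(3/4) = 1/2; P(data | r = 2) = (4/6)(3/5)(2/4) = 1/5; P(data | r = 3) = (3/6)(2/5)(1/4) = 1/20; P(data | r = 4) = (2/6)(1/5)(0/4) = 0; P(data | r = 5) = (1/6)(0/5) = 0.
Weighting by the prior gives 4/17 · 1/2 = 2/17, 4/17 · 1/5 = 4/85, 4/17 · 1/20 = 1/85, 2/17 · 0 = 0, 3/17 · 0 = 0; with total 3/17.
Hence P(r = 1 | data) = (2/17) / (3/17) = 2/3.

0.667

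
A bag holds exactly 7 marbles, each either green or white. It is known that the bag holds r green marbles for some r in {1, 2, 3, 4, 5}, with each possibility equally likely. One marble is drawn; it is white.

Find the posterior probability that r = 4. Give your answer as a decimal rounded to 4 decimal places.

For each hypothesis, P(data | H) works out to: P(data | r = 1) = (6/7) = 6/7; P(data | r = 2) = (5/7) = 5/7; P(data | r = 3) = (4/7) = 4/7; P(data | r = 4) = (3/7) = 3/7; P(data | r = 5) = (2/7) = 2/7.
Multiplying each by its prior: 1/5 · 6/7 = 6/35, 1/5 · 5/7 = 1/7, 1/5 · 4/7 = 4/35, 1/5 · 3/7 = 3/35, 1/5 · 2/7 = 2/35; these sum to 4/7.
So P(r = 4 | data) = (3/35) / (4/7) = 3/20.

0.1500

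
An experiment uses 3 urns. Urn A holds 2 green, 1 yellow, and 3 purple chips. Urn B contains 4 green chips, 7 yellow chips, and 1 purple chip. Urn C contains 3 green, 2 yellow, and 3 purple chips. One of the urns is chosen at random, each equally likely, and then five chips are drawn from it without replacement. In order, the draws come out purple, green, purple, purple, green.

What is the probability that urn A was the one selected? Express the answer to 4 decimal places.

Under each hypothesis, the probability of the observed sequence is: P(data | urn A) = (3/6)(2/5)(2/4)(1/3)(1/2) = 0.016667; P(data | urn B) = (1/12)(4/11)(0/10) = 0; P(data | urn C) = (3/8)(3/7)(2/6)(1/5)(2/4) = 0.0053571.
The prior-weighted likelihoods are 1/3 · 0.016667 = 0.0055556, 1/3 · 0 = 0, 1/3 · 0.0053571 = 0.0017857; these sum to 0.0073413.
So P(urn A | data) = (0.0055556) / (0.0073413) = 0.75676.

0.7568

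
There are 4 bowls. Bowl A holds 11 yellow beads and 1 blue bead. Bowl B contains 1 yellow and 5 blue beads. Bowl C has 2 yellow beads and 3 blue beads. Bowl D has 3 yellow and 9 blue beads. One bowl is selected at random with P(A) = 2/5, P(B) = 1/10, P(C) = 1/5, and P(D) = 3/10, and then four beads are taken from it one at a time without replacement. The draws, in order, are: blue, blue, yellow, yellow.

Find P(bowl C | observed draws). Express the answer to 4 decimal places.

0.6471

The likelihood of the observed sequence under each hypothesis: P(data | bowl A) = (1/12)(0/11) = 0; P(data | bowl B) = (5/6)(4/5)(1/4)(0/3) = 0; P(data | bowl C) = (3/5)(2/4)(2/3)(1/2) = 1/10; P(data | bowl D) = (9/12)(8/11)(3/10)(2/9) = 2/55.
Weighting by the prior gives 2/5 · 0 = 0, 1/10 · 0 = 0, 1/5 · 1/10 = 1/50, 3/10 · 2/55 = 3/275; summing to 17/550.
Therefore the posterior P(bowl C | data) = (1/50) / (17/550) = 11/17.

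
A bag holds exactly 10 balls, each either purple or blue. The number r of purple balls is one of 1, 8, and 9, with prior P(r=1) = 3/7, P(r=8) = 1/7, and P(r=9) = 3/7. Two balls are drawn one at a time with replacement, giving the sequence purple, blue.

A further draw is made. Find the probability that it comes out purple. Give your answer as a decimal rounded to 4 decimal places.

0.5686

Compute the likelihood of the observed sequence for each case: P(data | r = 1) = (1/10)(9/10) = 9/100; P(data | r = 8) = (8/10)(2/10) = 4/25; P(data | r = 9) = (9/10)(1/10) = 9/100.
The prior-weighted likelihoods are 3/7 · 9/100 = 27/700, 1/7 · 4/25 = 4/175, 3/7 · 9/100 = 27/700; summing to 1/10.
The posterior is then P(r = 1 | data) = 27/70, P(r = 8 | data) = 8/35, P(r = 9 | data) = 27/70.
Averaging over the posterior, P(purple next | data) = (1/10)(27/70) + (4/5)(8/35) + (9/10)(27/70) = 199/350.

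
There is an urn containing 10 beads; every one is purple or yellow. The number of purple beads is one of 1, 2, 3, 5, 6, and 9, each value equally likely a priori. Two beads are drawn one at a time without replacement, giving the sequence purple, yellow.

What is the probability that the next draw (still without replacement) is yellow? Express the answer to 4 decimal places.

0.5793

Under each hypothesis, the probability of the observed sequence is: P(data | r = 1) = (1/10)(9/9) = 1/10; P(data | r = 2) = (2/10)(8/9) = 8/45; P(data | r = 3) = (3/10)(7/9) = 7/30; P(data | r = 5) = (5/10)(5/9) = 5/18; P(data | r = 6) = (6/10)(4/9) = 4/15; P(data | r = 9) = (9/10)(1/9) = 1/10.
Weighting by the prior gives 1/6 · 1/10 = 1/60, 1/6 · 8/45 = 4/135, 1/6 · 7/30 = 7/180, 1/6 · 5/18 = 5/108, 1/6 · 4/15 = 2/45, 1/6 · 1/10 = 1/60; summing to 26/135.
Normalising, the posterior is P(r = 1 | data) = 9/104, P(r = 2 | data) = 2/13, P(r = 3 | data) = 21/104, P(r = 5 | data) = 25/104, P(r = 6 | data) = 3/13, P(r = 9 | data) = 9/104.
The predictive probability is P(yellow next | data) = (1)(9/104) + (7/8)(2/13) + (3/4)(21/104) + (1/2)(25/104) + (3/8)(3/13) + (0)(9/104) = 241/416.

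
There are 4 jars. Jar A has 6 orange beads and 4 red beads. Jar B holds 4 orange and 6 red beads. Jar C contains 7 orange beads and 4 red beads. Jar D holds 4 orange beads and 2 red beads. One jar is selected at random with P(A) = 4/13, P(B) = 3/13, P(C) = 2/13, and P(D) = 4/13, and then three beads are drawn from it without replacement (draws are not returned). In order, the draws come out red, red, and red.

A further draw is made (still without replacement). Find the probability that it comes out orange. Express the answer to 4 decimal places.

0.6489

Compute the likelihood of the observed sequence for each case: P(data | jar A) = (4/10)(3/9)(2/8) = 0.033333; P(data | jar B) = (6/10)(5/9)(4/8) = 0.16667; P(data | jar C) = (4/11)(3/10)(2/9) = 0.024242; P(data | jar D) = (2/6)(1/5)(0/4) = 0.
The prior-weighted likelihoods are 4/13 · 0.033333 = 0.010256, 3/13 · 0.16667 = 0.038462, 2/13 · 0.024242 = 0.0037296, 4/13 · 0 = 0; with total 0.052448.
The posterior is then P(jar A | data) = 0.19556, P(jar B | data) = 0.73333, P(jar C | data) = 0.071111, P(jar D | data) = 0.
So P(orange next | data) = Σ P(orange next | H) P(H | data) = (6/7)(0.19556) + (4/7)(0.73333) + (7/8)(0.071111) = 0.64889.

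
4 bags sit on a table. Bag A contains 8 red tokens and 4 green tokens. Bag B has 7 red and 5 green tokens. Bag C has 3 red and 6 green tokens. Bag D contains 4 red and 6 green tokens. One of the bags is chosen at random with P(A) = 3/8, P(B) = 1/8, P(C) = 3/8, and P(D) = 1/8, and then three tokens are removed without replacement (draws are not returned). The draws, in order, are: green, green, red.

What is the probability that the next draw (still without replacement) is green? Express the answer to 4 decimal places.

Under each hypothesis, the probability of the observed sequence is: P(data | bag A) = (4/12)(3/11)(8/10) = 0.072727; P(data | bag B) = (5/12)(4/11)(7/10) = 0.10606; P(data | bag C) = (6/9)(5/8)(3/7) = 0.17857; P(data | bag D) = (6/10)(5/9)(4/8) = 0.16667.
Weighting by the prior gives 3/8 · 0.072727 = 0.027273, 1/8 · 0.10606 = 0.013258, 3/8 · 0.17857 = 0.066964, 1/8 · 0.16667 = 0.020833; with total 0.12833.
The posterior is then P(bag A | data) = 0.21252, P(bag B | data) = 0.10331, P(bag C | data) = 0.52182, P(bag D | data) = 0.16234.
Averaging over the posterior, P(green next | data) = (2/9)(0.21252) + (1/3)(0.10331) + (2/3)(0.52182) + (4/7)(0.16234) = 0.52231.

0.5223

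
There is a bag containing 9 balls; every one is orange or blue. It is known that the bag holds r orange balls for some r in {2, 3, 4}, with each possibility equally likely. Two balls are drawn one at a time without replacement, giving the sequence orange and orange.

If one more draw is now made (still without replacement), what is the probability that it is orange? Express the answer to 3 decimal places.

Compute the likelihood of the observed sequence for each case: P(data | r = 2) = (2/9)(1/8) = 1/36; P(data | r = 3) = (3/9)(2/8) = 1/12; P(data | r = 4) = (4/9)(3/8) = 1/6.
The prior-weighted likelihoods are 1/3 · 1/36 = 1/108, 1/3 · 1/12 = 1/36, 1/3 · 1/6 = 1/18; with total 5/54.
Normalising, the posterior is P(r = 2 | data) = 1/10, P(r = 3 | data) = 3/10, P(r = 4 | data) = 3/5.
The predictive probability is P(orange next | data) = (0)(1/10) + (1/7)(3/10) + (2/7)(3/5) = 3/14.

0.214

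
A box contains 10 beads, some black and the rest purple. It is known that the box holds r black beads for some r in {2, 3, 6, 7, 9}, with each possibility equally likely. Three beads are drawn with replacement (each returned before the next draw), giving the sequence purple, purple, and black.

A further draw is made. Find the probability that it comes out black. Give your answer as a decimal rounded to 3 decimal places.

Compute the likelihood of the observed sequence for each case: P(data | r = 2) = (8/10)(8/10)(2/10) = 0.128; P(data | r = 3) = (7/10)(7/10)(3/10) = 0.147; P(data | r = 6) = (4/10)(4/10)(6/10) = 0.096; P(data | r = 7) = (3/10)(3/10)(7/10) = 0.063; P(data | r = 9) = (1/10)(1/10)(9/10) = 0.009.
Multiplying each by its prior: 1/5 · 0.128 = 0.0256, 1/5 · 0.147 = 0.0294, 1/5 · 0.096 = 0.0192, 1/5 · 0.063 = 0.0126, 1/5 · 0.009 = 0.0018; summing to 0.0886.
Dividing through by the total gives posterior P(r = 2 | data) = 0.28894, P(r = 3 | data) = 0.33183, P(r = 6 | data) = 0.2167, P(r = 7 | data) = 0.14221, P(r = 9 | data) = 0.020316.
The predictive probability is P(black next | data) = (1/5)(0.28894) + (3/10)(0.33183) + (3/5)(0.2167) + (7/10)(0.14221) + (9/10)(0.020316) = 0.40519.

0.405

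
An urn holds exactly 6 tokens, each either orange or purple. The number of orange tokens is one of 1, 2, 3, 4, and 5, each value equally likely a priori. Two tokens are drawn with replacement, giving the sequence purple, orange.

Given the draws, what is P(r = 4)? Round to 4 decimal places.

0.2286

Compute the likelihood of the observed sequence for each case: P(data | r = 1) = (5/6)(1/6) = 5/36; P(data | r = 2) = (4/6)(2/6) = 2/9; P(data | r = 3) = (3/6)(3/6) = 1/4; P(data | r = 4) = (2/6)(4/6) = 2/9; P(data | r = 5) = (1/6)(5/6) = 5/36.
The prior-weighted likelihoods are 1/5 · 5/36 = 1/36, 1/5 · 2/9 = 2/45, 1/5 · 1/4 = 1/20, 1/5 · 2/9 = 2/45, 1/5 · 5/36 = 1/36; with total 7/36.
Therefore the posterior P(r = 4 | data) = (2/45) / (7/36) = 8/35.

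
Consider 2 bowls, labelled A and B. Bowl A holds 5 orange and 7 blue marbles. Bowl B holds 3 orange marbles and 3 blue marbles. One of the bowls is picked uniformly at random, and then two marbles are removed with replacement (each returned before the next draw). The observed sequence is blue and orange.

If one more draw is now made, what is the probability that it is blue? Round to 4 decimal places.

Compute the likelihood of the observed sequence for each case: P(data | bowl A) = (7/12)(5/12) = 35/144; P(data | bowl B) = (3/6)(3/6) = 1/4.
Weighting by the prior gives 1/2 · 35/144 = 35/288, 1/2 · 1/4 = 1/8; summing to 71/288.
The posterior is then P(bowl A | data) = 35/71, P(bowl B | data) = 36/71.
The predictive probability is P(blue next | data) = (7/12)(35/71) + (1/2)(36/71) = 461/852.

0.5411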